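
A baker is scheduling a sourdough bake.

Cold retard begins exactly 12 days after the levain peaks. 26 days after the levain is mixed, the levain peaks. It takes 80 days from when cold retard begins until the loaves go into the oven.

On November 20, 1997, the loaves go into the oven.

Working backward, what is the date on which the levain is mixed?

July 25, 1997

The loaves go into the oven: Nov 20, 1997.
Cold retard begins: Nov 20, 1997 − 80 days = Sep 1, 1997.
The levain peaks: Sep 1, 1997 − 12 days = Aug 20, 1997.
The levain is mixed: Aug 20, 1997 − 26 days = Jul 25, 1997.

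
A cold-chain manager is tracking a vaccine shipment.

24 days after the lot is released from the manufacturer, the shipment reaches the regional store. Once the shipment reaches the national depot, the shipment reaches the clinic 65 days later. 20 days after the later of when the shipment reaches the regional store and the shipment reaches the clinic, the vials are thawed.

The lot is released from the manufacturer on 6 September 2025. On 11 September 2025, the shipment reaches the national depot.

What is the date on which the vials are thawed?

The lot is released from the manufacturer: Sep 6, 2025.
The shipment reaches the regional store: Sep 6, 2025 + 24 days = Sep 30, 2025.
The shipment reaches the national depot: Sep 11, 2025.
The shipment reaches the clinic: Sep 11, 2025 + 65 days = Nov 15, 2025.
Both prerequisites met — the shipment reaches the regional store (Sep 30, 2025), the shipment reaches the clinic (Nov 15, 2025); the later is Nov 15, 2025.
The vials are thawed: Nov 15, 2025 + 20 days = Dec 5, 2025.

5 December 2025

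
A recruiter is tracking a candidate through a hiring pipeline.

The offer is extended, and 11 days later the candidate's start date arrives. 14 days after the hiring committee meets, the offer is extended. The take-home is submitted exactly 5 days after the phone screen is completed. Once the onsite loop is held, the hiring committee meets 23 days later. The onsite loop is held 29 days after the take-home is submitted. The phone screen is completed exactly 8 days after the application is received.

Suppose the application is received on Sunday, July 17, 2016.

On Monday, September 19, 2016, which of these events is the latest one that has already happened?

The onsite loop is held

The application is received: Jul 17, 2016.
The phone screen is completed: Jul 17, 2016 + 8 days = Jul 25, 2016.
The take-home is submitted: Jul 25, 2016 + 5 days = Jul 30, 2016.
The onsite loop is held: Jul 30, 2016 + 29 days = Aug 28, 2016.
The hiring committee meets: Aug 28, 2016 + 23 days = Sep 20, 2016.
The offer is extended: Sep 20, 2016 + 14 days = Oct 4, 2016.
The candidate's start date arrives: Oct 4, 2016 + 11 days = Oct 15, 2016.
Sep 19, 2016 falls between when the onsite loop is held (Aug 28, 2016) and when the hiring committee meets (Sep 20, 2016).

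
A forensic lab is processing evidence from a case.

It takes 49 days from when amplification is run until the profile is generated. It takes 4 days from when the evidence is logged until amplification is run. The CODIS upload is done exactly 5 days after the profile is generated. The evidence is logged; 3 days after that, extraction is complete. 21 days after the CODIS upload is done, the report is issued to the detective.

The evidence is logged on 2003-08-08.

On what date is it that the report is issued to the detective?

2003-10-26

The evidence is logged: Aug 8, 2003.
Amplification is run: Aug 8, 2003 + 4 days = Aug 12, 2003.
The profile is generated: Aug 12, 2003 + 49 days = Sep 30, 2003.
The CODIS upload is done: Sep 30, 2003 + 5 days = Oct 5, 2003.
The report is issued to the detective: Oct 5, 2003 + 21 days = Oct 26, 2003.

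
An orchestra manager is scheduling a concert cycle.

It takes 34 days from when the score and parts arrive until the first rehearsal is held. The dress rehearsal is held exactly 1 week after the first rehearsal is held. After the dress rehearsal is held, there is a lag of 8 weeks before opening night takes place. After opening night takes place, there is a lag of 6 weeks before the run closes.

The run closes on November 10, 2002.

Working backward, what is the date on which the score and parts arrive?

The run closes: Nov 10, 2002.
Opening night takes place: Nov 10, 2002 − 6 weeks = Sep 29, 2002.
The dress rehearsal is held: Sep 29, 2002 − 8 weeks = Aug 4, 2002.
The first rehearsal is held: Aug 4, 2002 − 1 week = Jul 28, 2002.
The score and parts arrive: Jul 28, 2002 − 34 days = Jun 24, 2002.

June 24, 2002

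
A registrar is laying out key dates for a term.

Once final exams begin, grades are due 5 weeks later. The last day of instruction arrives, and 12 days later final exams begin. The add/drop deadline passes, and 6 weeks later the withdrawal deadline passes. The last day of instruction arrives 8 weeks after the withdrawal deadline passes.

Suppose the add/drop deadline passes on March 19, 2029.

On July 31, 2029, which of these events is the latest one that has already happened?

Final exams begin

The add/drop deadline passes: Mar 19, 2029.
The withdrawal deadline passes: Mar 19, 2029 + 6 weeks = Apr 30, 2029.
The last day of instruction arrives: Apr 30, 2029 + 8 weeks = Jun 25, 2029.
Final exams begin: Jun 25, 2029 + 12 days = Jul 7, 2029.
Grades are due: Jul 7, 2029 + 5 weeks = Aug 11, 2029.
Jul 31, 2029 falls between when final exams begin (Jul 7, 2029) and when grades are due (Aug 11, 2029).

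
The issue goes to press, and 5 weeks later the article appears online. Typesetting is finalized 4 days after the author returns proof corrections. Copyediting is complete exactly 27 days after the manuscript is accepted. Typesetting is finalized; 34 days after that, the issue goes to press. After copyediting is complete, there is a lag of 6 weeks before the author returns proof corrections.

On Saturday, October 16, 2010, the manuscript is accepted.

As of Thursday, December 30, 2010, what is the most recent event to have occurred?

Typesetting is finalized

The manuscript is accepted: Oct 16, 2010.
Copyediting is complete: Oct 16, 2010 + 27 days = Nov 12, 2010.
The author returns proof corrections: Nov 12, 2010 + 6 weeks = Dec 24, 2010.
Typesetting is finalized: Dec 24, 2010 + 4 days = Dec 28, 2010.
The issue goes to press: Dec 28, 2010 + 34 days = Jan 31, 2011.
The article appears online: Jan 31, 2011 + 5 weeks = Mar 7, 2011.
Dec 30, 2010 falls between when typesetting is finalized (Dec 28, 2010) and when the issue goes to press (Jan 31, 2011).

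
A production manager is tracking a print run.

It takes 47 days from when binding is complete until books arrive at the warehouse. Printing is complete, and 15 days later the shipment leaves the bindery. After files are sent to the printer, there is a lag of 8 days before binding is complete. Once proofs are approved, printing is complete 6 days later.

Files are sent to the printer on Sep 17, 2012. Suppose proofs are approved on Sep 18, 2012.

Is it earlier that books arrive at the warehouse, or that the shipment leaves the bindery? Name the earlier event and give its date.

Files are sent to the printer: Sep 17, 2012.
Binding is complete: Sep 17, 2012 + 8 days = Sep 25, 2012.
Books arrive at the warehouse: Sep 25, 2012 + 47 days = Nov 11, 2012.
Proofs are approved: Sep 18, 2012.
Printing is complete: Sep 18, 2012 + 6 days = Sep 24, 2012.
The shipment leaves the bindery: Sep 24, 2012 + 15 days = Oct 9, 2012.
Comparing: books arrive at the warehouse on Nov 11, 2012 vs the shipment leaves the bindery on Oct 9, 2012. Earlier: the shipment leaves the bindery.

The shipment leaves the bindery — Oct 9, 2012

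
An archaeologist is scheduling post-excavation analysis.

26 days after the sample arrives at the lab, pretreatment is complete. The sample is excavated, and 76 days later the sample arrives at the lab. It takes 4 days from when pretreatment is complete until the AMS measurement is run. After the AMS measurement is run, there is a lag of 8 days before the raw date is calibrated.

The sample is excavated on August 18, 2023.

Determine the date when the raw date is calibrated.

The sample is excavated: Aug 18, 2023.
The sample arrives at the lab: Aug 18, 2023 + 76 days = Nov 2, 2023.
Pretreatment is complete: Nov 2, 2023 + 26 days = Nov 28, 2023.
The AMS measurement is run: Nov 28, 2023 + 4 days = Dec 2, 2023.
The raw date is calibrated: Dec 2, 2023 + 8 days = Dec 10, 2023.

December 10, 2023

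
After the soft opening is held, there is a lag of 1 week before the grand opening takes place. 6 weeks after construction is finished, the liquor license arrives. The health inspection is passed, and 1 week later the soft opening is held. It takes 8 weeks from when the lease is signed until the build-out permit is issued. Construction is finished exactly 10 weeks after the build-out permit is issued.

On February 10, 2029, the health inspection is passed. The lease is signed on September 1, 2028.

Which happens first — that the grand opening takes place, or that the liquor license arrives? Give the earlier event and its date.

The health inspection is passed: Feb 10, 2029.
The soft opening is held: Feb 10, 2029 + 1 week = Feb 17, 2029.
The grand opening takes place: Feb 17, 2029 + 1 week = Feb 24, 2029.
The lease is signed: Sep 1, 2028.
The build-out permit is issued: Sep 1, 2028 + 8 weeks = Oct 27, 2028.
Construction is finished: Oct 27, 2028 + 10 weeks = Jan 5, 2029.
The liquor license arrives: Jan 5, 2029 + 6 weeks = Feb 16, 2029.
Comparing: the grand opening takes place on Feb 24, 2029 vs the liquor license arrives on Feb 16, 2029. Earlier: the liquor license arrives.

The liquor license arrives — February 16, 2029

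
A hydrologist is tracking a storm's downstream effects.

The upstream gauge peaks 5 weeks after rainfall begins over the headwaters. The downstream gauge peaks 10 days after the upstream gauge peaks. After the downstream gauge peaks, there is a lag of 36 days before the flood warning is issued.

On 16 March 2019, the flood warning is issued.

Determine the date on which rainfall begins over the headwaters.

The flood warning is issued: Mar 16, 2019.
The downstream gauge peaks: Mar 16, 2019 − 36 days = Feb 8, 2019.
The upstream gauge peaks: Feb 8, 2019 − 10 days = Jan 29, 2019.
Rainfall begins over the headwaters: Jan 29, 2019 − 5 weeks = Dec 25, 2018.

25 December 2018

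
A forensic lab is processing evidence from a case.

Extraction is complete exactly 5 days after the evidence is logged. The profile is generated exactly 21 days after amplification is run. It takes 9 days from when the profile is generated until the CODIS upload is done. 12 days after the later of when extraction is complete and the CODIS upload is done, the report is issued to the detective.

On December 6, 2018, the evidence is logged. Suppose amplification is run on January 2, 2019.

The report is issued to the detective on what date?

The evidence is logged: Dec 6, 2018.
Extraction is complete: Dec 6, 2018 + 5 days = Dec 11, 2018.
Amplification is run: Jan 2, 2019.
The profile is generated: Jan 2, 2019 + 21 days = Jan 23, 2019.
The CODIS upload is done: Jan 23, 2019 + 9 days = Feb 1, 2019.
Both prerequisites met — extraction is complete (Dec 11, 2018), the CODIS upload is done (Feb 1, 2019); the later is Feb 1, 2019.
The report is issued to the detective: Feb 1, 2019 + 12 days = Feb 13, 2019.

February 13, 2019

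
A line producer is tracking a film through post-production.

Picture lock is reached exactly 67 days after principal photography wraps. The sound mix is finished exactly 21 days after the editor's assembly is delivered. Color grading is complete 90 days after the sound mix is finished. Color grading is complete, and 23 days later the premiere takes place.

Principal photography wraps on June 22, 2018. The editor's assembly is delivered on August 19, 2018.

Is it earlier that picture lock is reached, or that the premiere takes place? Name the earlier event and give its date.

Principal photography wraps: Jun 22, 2018.
Picture lock is reached: Jun 22, 2018 + 67 days = Aug 28, 2018.
The editor's assembly is delivered: Aug 19, 2018.
The sound mix is finished: Aug 19, 2018 + 21 days = Sep 9, 2018.
Color grading is complete: Sep 9, 2018 + 90 days = Dec 8, 2018.
The premiere takes place: Dec 8, 2018 + 23 days = Dec 31, 2018.
Comparing: picture lock is reached on Aug 28, 2018 vs the premiere takes place on Dec 31, 2018. Earlier: picture lock is reached.

Picture lock is reached — August 28, 2018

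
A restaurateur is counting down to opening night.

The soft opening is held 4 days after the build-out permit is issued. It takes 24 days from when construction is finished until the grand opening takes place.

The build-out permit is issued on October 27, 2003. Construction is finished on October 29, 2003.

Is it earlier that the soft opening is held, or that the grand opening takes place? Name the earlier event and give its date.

The build-out permit is issued: Oct 27, 2003.
The soft opening is held: Oct 27, 2003 + 4 days = Oct 31, 2003.
Construction is finished: Oct 29, 2003.
The grand opening takes place: Oct 29, 2003 + 24 days = Nov 22, 2003.
Comparing: the soft opening is held on Oct 31, 2003 vs the grand opening takes place on Nov 22, 2003. Earlier: the soft opening is held.

The soft opening is held — October 31, 2003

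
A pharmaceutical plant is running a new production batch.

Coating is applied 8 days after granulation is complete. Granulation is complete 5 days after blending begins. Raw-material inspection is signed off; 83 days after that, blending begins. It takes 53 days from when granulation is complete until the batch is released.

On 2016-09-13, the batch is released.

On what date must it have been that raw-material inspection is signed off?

The batch is released: Sep 13, 2016.
Granulation is complete: Sep 13, 2016 − 53 days = Jul 22, 2016.
Blending begins: Jul 22, 2016 − 5 days = Jul 17, 2016.
Raw-material inspection is signed off: Jul 17, 2016 − 83 days = Apr 25, 2016.

2016-04-25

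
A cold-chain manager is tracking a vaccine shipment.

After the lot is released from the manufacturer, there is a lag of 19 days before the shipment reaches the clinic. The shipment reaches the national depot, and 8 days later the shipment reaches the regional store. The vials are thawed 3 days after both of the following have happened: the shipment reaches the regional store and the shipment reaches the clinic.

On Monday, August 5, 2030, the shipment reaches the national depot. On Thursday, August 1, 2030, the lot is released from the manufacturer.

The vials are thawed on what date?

The shipment reaches the national depot: Aug 5, 2030.
The shipment reaches the regional store: Aug 5, 2030 + 8 days = Aug 13, 2030.
The lot is released from the manufacturer: Aug 1, 2030.
The shipment reaches the clinic: Aug 1, 2030 + 19 days = Aug 20, 2030.
Both prerequisites met — the shipment reaches the regional store (Aug 13, 2030), the shipment reaches the clinic (Aug 20, 2030); the later is Aug 20, 2030.
The vials are thawed: Aug 20, 2030 + 3 days = Aug 23, 2030.

Friday, August 23, 2030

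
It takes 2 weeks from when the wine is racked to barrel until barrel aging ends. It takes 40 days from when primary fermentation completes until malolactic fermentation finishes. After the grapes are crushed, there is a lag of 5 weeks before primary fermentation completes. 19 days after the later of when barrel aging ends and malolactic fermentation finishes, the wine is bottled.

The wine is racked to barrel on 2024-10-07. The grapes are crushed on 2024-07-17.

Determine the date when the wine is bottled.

The wine is racked to barrel: Oct 7, 2024.
Barrel aging ends: Oct 7, 2024 + 2 weeks = Oct 21, 2024.
The grapes are crushed: Jul 17, 2024.
Primary fermentation completes: Jul 17, 2024 + 5 weeks = Aug 21, 2024.
Malolactic fermentation finishes: Aug 21, 2024 + 40 days = Sep 30, 2024.
Both prerequisites met — barrel aging ends (Oct 21, 2024), malolactic fermentation finishes (Sep 30, 2024); the later is Oct 21, 2024.
The wine is bottled: Oct 21, 2024 + 19 days = Nov 9, 2024.

2024-11-09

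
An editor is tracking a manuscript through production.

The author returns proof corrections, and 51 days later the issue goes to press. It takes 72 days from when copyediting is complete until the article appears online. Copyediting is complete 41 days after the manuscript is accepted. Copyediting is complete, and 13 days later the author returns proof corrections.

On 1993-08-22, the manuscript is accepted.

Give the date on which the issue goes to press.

The manuscript is accepted: Aug 22, 1993.
Copyediting is complete: Aug 22, 1993 + 41 days = Oct 2, 1993.
The author returns proof corrections: Oct 2, 1993 + 13 days = Oct 15, 1993.
The issue goes to press: Oct 15, 1993 + 51 days = Dec 5, 1993.

1993-12-05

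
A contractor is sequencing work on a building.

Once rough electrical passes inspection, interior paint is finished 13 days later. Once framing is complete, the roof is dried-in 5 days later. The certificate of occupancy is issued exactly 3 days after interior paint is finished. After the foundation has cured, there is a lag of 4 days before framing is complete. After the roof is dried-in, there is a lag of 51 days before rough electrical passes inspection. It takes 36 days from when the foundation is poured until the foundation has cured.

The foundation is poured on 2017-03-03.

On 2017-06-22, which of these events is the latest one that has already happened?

Interior paint is finished

The foundation is poured: Mar 3, 2017.
The foundation has cured: Mar 3, 2017 + 36 days = Apr 8, 2017.
Framing is complete: Apr 8, 2017 + 4 days = Apr 12, 2017.
The roof is dried-in: Apr 12, 2017 + 5 days = Apr 17, 2017.
Rough electrical passes inspection: Apr 17, 2017 + 51 days = Jun 7, 2017.
Interior paint is finished: Jun 7, 2017 + 13 days = Jun 20, 2017.
The certificate of occupancy is issued: Jun 20, 2017 + 3 days = Jun 23, 2017.
Jun 22, 2017 falls between when interior paint is finished (Jun 20, 2017) and when the certificate of occupancy is issued (Jun 23, 2017).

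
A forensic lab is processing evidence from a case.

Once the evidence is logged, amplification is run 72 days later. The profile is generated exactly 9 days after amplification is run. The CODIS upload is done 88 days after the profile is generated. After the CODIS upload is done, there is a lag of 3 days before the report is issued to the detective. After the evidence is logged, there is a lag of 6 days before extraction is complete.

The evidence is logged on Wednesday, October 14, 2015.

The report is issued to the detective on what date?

The evidence is logged: Oct 14, 2015.
Amplification is run: Oct 14, 2015 + 72 days = Dec 25, 2015.
The profile is generated: Dec 25, 2015 + 9 days = Jan 3, 2016.
The CODIS upload is done: Jan 3, 2016 + 88 days = Mar 31, 2016.
The report is issued to the detective: Mar 31, 2016 + 3 days = Apr 3, 2016.

Sunday, April 3, 2016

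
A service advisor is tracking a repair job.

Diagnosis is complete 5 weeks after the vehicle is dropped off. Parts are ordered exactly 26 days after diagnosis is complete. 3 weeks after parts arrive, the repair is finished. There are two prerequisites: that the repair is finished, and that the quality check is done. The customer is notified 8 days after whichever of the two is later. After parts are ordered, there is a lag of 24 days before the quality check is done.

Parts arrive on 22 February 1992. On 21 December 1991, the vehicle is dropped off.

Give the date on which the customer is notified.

Parts arrive: Feb 22, 1992.
The repair is finished: Feb 22, 1992 + 3 weeks = Mar 14, 1992.
The vehicle is dropped off: Dec 21, 1991.
Diagnosis is complete: Dec 21, 1991 + 5 weeks = Jan 25, 1992.
Parts are ordered: Jan 25, 1992 + 26 days = Feb 20, 1992.
The quality check is done: Feb 20, 1992 + 24 days = Mar 15, 1992.
Both prerequisites met — the repair is finished (Mar 14, 1992), the quality check is done (Mar 15, 1992); the later is Mar 15, 1992.
The customer is notified: Mar 15, 1992 + 8 days = Mar 23, 1992.

23 March 1992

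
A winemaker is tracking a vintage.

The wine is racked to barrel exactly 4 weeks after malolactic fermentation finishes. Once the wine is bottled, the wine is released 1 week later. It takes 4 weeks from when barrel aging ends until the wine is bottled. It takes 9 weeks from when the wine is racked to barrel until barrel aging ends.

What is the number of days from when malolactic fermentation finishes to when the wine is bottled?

Causal path: malolactic fermentation finishes → the wine is racked to barrel → barrel aging ends → the wine is bottled.
Total delay along the path: 4 + 9 + 4 weeks = 17 weeks = 119 days.

119 days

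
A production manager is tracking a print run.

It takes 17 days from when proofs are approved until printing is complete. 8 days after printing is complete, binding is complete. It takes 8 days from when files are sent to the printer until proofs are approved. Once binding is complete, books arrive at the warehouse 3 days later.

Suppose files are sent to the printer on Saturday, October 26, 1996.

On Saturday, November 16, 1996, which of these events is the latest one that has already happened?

Files are sent to the printer: Oct 26, 1996.
Proofs are approved: Oct 26, 1996 + 8 days = Nov 3, 1996.
Printing is complete: Nov 3, 1996 + 17 days = Nov 20, 1996.
Binding is complete: Nov 20, 1996 + 8 days = Nov 28, 1996.
Books arrive at the warehouse: Nov 28, 1996 + 3 days = Dec 1, 1996.
Nov 16, 1996 falls between when proofs are approved (Nov 3, 1996) and when printing is complete (Nov 20, 1996).

Proofs are approved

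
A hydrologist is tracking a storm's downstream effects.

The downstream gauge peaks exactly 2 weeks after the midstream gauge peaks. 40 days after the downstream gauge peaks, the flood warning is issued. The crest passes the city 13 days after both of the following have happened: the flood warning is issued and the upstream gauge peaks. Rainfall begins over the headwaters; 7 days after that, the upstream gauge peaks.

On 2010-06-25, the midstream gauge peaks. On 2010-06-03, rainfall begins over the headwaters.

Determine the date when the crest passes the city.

The midstream gauge peaks: Jun 25, 2010.
The downstream gauge peaks: Jun 25, 2010 + 2 weeks = Jul 9, 2010.
The flood warning is issued: Jul 9, 2010 + 40 days = Aug 18, 2010.
Rainfall begins over the headwaters: Jun 3, 2010.
The upstream gauge peaks: Jun 3, 2010 + 7 days = Jun 10, 2010.
Both prerequisites met — the flood warning is issued (Aug 18, 2010), the upstream gauge peaks (Jun 10, 2010); the later is Aug 18, 2010.
The crest passes the city: Aug 18, 2010 + 13 days = Aug 31, 2010.

2010-08-31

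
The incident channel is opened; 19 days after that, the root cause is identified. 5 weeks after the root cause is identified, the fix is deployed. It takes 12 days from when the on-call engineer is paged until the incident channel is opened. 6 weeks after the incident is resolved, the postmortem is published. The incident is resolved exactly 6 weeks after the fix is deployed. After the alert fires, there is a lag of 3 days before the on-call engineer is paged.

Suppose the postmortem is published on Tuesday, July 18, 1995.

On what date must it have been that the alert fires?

Wednesday, February 15, 1995

The postmortem is published: Jul 18, 1995.
The incident is resolved: Jul 18, 1995 − 6 weeks = Jun 6, 1995.
The fix is deployed: Jun 6, 1995 − 6 weeks = Apr 25, 1995.
The root cause is identified: Apr 25, 1995 − 5 weeks = Mar 21, 1995.
The incident channel is opened: Mar 21, 1995 − 19 days = Mar 2, 1995.
The on-call engineer is paged: Mar 2, 1995 − 12 days = Feb 18, 1995.
The alert fires: Feb 18, 1995 − 3 days = Feb 15, 1995.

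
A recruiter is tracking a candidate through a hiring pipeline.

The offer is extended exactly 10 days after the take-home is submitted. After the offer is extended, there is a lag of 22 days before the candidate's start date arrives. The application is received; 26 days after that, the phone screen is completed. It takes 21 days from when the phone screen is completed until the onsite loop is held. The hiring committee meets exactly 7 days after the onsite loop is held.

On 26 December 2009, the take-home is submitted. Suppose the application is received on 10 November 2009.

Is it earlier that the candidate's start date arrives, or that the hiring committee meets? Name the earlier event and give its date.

The hiring committee meets — 3 January 2010

The take-home is submitted: Dec 26, 2009.
The offer is extended: Dec 26, 2009 + 10 days = Jan 5, 2010.
The candidate's start date arrives: Jan 5, 2010 + 22 days = Jan 27, 2010.
The application is received: Nov 10, 2009.
The phone screen is completed: Nov 10, 2009 + 26 days = Dec 6, 2009.
The onsite loop is held: Dec 6, 2009 + 21 days = Dec 27, 2009.
The hiring committee meets: Dec 27, 2009 + 7 days = Jan 3, 2010.
Comparing: the candidate's start date arrives on Jan 27, 2010 vs the hiring committee meets on Jan 3, 2010. Earlier: the hiring committee meets.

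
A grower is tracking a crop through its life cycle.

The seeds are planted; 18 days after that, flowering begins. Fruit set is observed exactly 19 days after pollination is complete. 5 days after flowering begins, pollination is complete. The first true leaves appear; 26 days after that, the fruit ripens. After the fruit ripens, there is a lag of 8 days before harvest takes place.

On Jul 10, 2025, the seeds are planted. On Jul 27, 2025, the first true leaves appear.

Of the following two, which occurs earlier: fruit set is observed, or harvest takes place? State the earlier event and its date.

The seeds are planted: Jul 10, 2025.
Flowering begins: Jul 10, 2025 + 18 days = Jul 28, 2025.
Pollination is complete: Jul 28, 2025 + 5 days = Aug 2, 2025.
Fruit set is observed: Aug 2, 2025 + 19 days = Aug 21, 2025.
The first true leaves appear: Jul 27, 2025.
The fruit ripens: Jul 27, 2025 + 26 days = Aug 22, 2025.
Harvest takes place: Aug 22, 2025 + 8 days = Aug 30, 2025.
Comparing: fruit set is observed on Aug 21, 2025 vs harvest takes place on Aug 30, 2025. Earlier: fruit set is observed.

Fruit set is observed — Aug 21, 2025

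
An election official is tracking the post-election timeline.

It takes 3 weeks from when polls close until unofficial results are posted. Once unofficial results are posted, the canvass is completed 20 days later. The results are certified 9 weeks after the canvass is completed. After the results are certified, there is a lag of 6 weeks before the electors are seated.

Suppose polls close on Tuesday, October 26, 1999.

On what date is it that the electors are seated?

Polls close: Oct 26, 1999.
Unofficial results are posted: Oct 26, 1999 + 3 weeks = Nov 16, 1999.
The canvass is completed: Nov 16, 1999 + 20 days = Dec 6, 1999.
The results are certified: Dec 6, 1999 + 9 weeks = Feb 7, 2000.
The electors are seated: Feb 7, 2000 + 6 weeks = Mar 20, 2000.

Monday, March 20, 2000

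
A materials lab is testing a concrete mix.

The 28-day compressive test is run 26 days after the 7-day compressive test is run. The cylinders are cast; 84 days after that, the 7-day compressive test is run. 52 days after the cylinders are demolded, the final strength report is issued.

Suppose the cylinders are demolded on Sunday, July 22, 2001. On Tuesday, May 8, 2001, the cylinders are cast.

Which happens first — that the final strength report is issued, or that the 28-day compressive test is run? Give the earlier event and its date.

The 28-day compressive test is run — Sunday, August 26, 2001

The cylinders are demolded: Jul 22, 2001.
The final strength report is issued: Jul 22, 2001 + 52 days = Sep 12, 2001.
The cylinders are cast: May 8, 2001.
The 7-day compressive test is run: May 8, 2001 + 84 days = Jul 31, 2001.
The 28-day compressive test is run: Jul 31, 2001 + 26 days = Aug 26, 2001.
Comparing: the final strength report is issued on Sep 12, 2001 vs the 28-day compressive test is run on Aug 26, 2001. Earlier: the 28-day compressive test is run.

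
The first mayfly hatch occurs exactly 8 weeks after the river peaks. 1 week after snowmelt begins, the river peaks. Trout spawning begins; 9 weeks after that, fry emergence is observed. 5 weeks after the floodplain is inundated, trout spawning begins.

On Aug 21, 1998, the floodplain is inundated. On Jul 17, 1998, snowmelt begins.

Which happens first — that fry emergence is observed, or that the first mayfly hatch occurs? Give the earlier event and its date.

The first mayfly hatch occurs — Sep 18, 1998

The floodplain is inundated: Aug 21, 1998.
Trout spawning begins: Aug 21, 1998 + 5 weeks = Sep 25, 1998.
Fry emergence is observed: Sep 25, 1998 + 9 weeks = Nov 27, 1998.
Snowmelt begins: Jul 17, 1998.
The river peaks: Jul 17, 1998 + 1 week = Jul 24, 1998.
The first mayfly hatch occurs: Jul 24, 1998 + 8 weeks = Sep 18, 1998.
Comparing: fry emergence is observed on Nov 27, 1998 vs the first mayfly hatch occurs on Sep 18, 1998. Earlier: the first mayfly hatch occurs.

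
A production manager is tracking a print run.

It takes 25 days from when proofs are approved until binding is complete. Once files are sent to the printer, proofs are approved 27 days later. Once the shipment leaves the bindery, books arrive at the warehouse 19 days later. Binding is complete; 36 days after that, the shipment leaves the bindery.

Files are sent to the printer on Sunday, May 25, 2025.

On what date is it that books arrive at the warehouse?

Files are sent to the printer: May 25, 2025.
Proofs are approved: May 25, 2025 + 27 days = Jun 21, 2025.
Binding is complete: Jun 21, 2025 + 25 days = Jul 16, 2025.
The shipment leaves the bindery: Jul 16, 2025 + 36 days = Aug 21, 2025.
Books arrive at the warehouse: Aug 21, 2025 + 19 days = Sep 9, 2025.

Tuesday, September 9, 2025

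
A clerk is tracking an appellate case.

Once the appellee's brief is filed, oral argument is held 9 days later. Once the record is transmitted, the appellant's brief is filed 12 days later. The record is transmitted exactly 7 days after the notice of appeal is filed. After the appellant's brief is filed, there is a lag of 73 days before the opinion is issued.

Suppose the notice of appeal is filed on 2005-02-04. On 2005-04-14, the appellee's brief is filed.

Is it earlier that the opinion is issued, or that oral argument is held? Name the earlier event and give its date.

Oral argument is held — 2005-04-23

The notice of appeal is filed: Feb 4, 2005.
The record is transmitted: Feb 4, 2005 + 7 days = Feb 11, 2005.
The appellant's brief is filed: Feb 11, 2005 + 12 days = Feb 23, 2005.
The opinion is issued: Feb 23, 2005 + 73 days = May 7, 2005.
The appellee's brief is filed: Apr 14, 2005.
Oral argument is held: Apr 14, 2005 + 9 days = Apr 23, 2005.
Comparing: the opinion is issued on May 7, 2005 vs oral argument is held on Apr 23, 2005. Earlier: oral argument is held.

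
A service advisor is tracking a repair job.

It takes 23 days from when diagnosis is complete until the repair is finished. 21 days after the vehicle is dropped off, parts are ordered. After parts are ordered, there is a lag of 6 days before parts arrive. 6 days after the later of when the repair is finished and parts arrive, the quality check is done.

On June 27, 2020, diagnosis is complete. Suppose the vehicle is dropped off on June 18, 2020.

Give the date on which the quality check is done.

Diagnosis is complete: Jun 27, 2020.
The repair is finished: Jun 27, 2020 + 23 days = Jul 20, 2020.
The vehicle is dropped off: Jun 18, 2020.
Parts are ordered: Jun 18, 2020 + 21 days = Jul 9, 2020.
Parts arrive: Jul 9, 2020 + 6 days = Jul 15, 2020.
Both prerequisites met — the repair is finished (Jul 20, 2020), parts arrive (Jul 15, 2020); the later is Jul 20, 2020.
The quality check is done: Jul 20, 2020 + 6 days = Jul 26, 2020.

July 26, 2020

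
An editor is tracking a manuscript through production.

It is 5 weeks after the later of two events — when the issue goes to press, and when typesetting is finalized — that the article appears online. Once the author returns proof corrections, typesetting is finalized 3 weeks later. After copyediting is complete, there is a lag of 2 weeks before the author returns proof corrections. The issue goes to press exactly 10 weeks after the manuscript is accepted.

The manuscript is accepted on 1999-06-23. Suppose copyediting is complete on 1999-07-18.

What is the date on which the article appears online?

1999-10-06

The manuscript is accepted: Jun 23, 1999.
The issue goes to press: Jun 23, 1999 + 10 weeks = Sep 1, 1999.
Copyediting is complete: Jul 18, 1999.
The author returns proof corrections: Jul 18, 1999 + 2 weeks = Aug 1, 1999.
Typesetting is finalized: Aug 1, 1999 + 3 weeks = Aug 22, 1999.
Both prerequisites met — the issue goes to press (Sep 1, 1999), typesetting is finalized (Aug 22, 1999); the later is Sep 1, 1999.
The article appears online: Sep 1, 1999 + 5 weeks = Oct 6, 1999.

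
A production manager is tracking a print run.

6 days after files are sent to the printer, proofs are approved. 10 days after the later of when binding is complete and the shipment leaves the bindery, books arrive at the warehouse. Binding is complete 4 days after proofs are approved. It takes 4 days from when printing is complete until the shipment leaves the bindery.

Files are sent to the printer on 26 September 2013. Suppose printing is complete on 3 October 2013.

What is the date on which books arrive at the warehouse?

Files are sent to the printer: Sep 26, 2013.
Proofs are approved: Sep 26, 2013 + 6 days = Oct 2, 2013.
Binding is complete: Oct 2, 2013 + 4 days = Oct 6, 2013.
Printing is complete: Oct 3, 2013.
The shipment leaves the bindery: Oct 3, 2013 + 4 days = Oct 7, 2013.
Both prerequisites met — binding is complete (Oct 6, 2013), the shipment leaves the bindery (Oct 7, 2013); the later is Oct 7, 2013.
Books arrive at the warehouse: Oct 7, 2013 + 10 days = Oct 17, 2013.

17 October 2013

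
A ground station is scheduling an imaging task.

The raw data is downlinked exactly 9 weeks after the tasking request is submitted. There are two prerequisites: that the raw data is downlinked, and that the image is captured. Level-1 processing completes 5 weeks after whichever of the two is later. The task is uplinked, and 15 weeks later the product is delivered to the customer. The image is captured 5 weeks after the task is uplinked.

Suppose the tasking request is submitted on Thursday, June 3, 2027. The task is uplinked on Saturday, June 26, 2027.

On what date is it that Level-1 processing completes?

Thursday, September 9, 2027

The tasking request is submitted: Jun 3, 2027.
The raw data is downlinked: Jun 3, 2027 + 9 weeks = Aug 5, 2027.
The task is uplinked: Jun 26, 2027.
The image is captured: Jun 26, 2027 + 5 weeks = Jul 31, 2027.
Both prerequisites met — the raw data is downlinked (Aug 5, 2027), the image is captured (Jul 31, 2027); the later is Aug 5, 2027.
Level-1 processing completes: Aug 5, 2027 + 5 weeks = Sep 9, 2027.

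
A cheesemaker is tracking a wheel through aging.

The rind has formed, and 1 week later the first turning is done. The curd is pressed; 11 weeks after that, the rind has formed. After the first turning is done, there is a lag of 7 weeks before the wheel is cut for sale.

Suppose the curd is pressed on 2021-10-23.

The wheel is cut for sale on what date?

2022-03-05

The curd is pressed: Oct 23, 2021.
The rind has formed: Oct 23, 2021 + 11 weeks = Jan 8, 2022.
The first turning is done: Jan 8, 2022 + 1 week = Jan 15, 2022.
The wheel is cut for sale: Jan 15, 2022 + 7 weeks = Mar 5, 2022.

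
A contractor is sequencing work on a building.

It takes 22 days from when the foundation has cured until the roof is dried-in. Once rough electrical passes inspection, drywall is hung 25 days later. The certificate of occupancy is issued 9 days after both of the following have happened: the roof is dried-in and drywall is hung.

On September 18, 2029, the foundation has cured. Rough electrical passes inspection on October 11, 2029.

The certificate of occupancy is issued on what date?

November 14, 2029

The foundation has cured: Sep 18, 2029.
The roof is dried-in: Sep 18, 2029 + 22 days = Oct 10, 2029.
Rough electrical passes inspection: Oct 11, 2029.
Drywall is hung: Oct 11, 2029 + 25 days = Nov 5, 2029.
Both prerequisites met — the roof is dried-in (Oct 10, 2029), drywall is hung (Nov 5, 2029); the later is Nov 5, 2029.
The certificate of occupancy is issued: Nov 5, 2029 + 9 days = Nov 14, 2029.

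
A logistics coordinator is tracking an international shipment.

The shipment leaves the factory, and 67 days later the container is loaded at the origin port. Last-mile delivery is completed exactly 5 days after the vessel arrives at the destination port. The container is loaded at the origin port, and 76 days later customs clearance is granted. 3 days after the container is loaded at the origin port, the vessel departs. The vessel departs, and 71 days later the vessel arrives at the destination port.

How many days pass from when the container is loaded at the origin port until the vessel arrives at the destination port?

Causal path: the container is loaded at the origin port → the vessel departs → the vessel arrives at the destination port.
Total delay along the path: 3 + 71 = 74 days.

74 days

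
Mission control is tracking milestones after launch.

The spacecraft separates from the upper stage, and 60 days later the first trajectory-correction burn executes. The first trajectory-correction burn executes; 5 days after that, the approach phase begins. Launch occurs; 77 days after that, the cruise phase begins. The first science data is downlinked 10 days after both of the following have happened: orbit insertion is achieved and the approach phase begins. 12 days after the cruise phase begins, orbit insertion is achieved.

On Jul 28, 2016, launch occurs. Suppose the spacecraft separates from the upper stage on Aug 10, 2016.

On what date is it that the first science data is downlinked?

Launch occurs: Jul 28, 2016.
The cruise phase begins: Jul 28, 2016 + 77 days = Oct 13, 2016.
Orbit insertion is achieved: Oct 13, 2016 + 12 days = Oct 25, 2016.
The spacecraft separates from the upper stage: Aug 10, 2016.
The first trajectory-correction burn executes: Aug 10, 2016 + 60 days = Oct 9, 2016.
The approach phase begins: Oct 9, 2016 + 5 days = Oct 14, 2016.
Both prerequisites met — orbit insertion is achieved (Oct 25, 2016), the approach phase begins (Oct 14, 2016); the later is Oct 25, 2016.
The first science data is downlinked: Oct 25, 2016 + 10 days = Nov 4, 2016.

Nov 4, 2016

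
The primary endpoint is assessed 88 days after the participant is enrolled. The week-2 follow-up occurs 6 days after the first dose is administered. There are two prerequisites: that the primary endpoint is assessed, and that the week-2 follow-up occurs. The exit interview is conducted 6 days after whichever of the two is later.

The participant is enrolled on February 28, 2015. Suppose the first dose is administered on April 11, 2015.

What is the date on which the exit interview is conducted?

June 2, 2015

The participant is enrolled: Feb 28, 2015.
The primary endpoint is assessed: Feb 28, 2015 + 88 days = May 27, 2015.
The first dose is administered: Apr 11, 2015.
The week-2 follow-up occurs: Apr 11, 2015 + 6 days = Apr 17, 2015.
Both prerequisites met — the primary endpoint is assessed (May 27, 2015), the week-2 follow-up occurs (Apr 17, 2015); the later is May 27, 2015.
The exit interview is conducted: May 27, 2015 + 6 days = Jun 2, 2015.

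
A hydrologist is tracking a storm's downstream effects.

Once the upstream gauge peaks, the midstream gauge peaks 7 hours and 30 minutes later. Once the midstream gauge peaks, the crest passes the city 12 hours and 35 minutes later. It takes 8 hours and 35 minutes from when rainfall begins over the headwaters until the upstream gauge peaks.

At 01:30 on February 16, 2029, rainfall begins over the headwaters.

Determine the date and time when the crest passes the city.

Rainfall begins over the headwaters: 01:30 Feb 16, 2029.
The upstream gauge peaks: 01:30 Feb 16, 2029 + 8h35m = 10:05 Feb 16, 2029.
The midstream gauge peaks: 10:05 Feb 16, 2029 + 7h30m = 17:35 Feb 16, 2029.
The crest passes the city: 17:35 Feb 16, 2029 + 12h35m = 06:10 Feb 17, 2029.

06:10 on February 17, 2029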